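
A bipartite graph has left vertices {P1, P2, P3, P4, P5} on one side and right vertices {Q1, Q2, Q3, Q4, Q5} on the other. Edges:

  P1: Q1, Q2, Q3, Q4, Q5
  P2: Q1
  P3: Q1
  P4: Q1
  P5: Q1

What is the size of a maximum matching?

2

Unit-capacity flow: source→left, listed edges, right→sink; max matching = max flow.
Augmenting path P1→Q1 (+1); matched 1.
Augmenting path P2→Q1→P1→Q2 (+1); matched 2.
No augmenting path remains; maximum matching = 2.
König certificate: {P1, Q1} is a vertex cover of size 2 (every listed pair touches it), so no matching can be larger.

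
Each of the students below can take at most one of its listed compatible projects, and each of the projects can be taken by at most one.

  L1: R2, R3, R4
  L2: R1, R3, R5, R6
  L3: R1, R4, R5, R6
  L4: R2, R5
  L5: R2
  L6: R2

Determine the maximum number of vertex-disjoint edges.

5

Unit-capacity flow: source→left, listed edges, right→sink; max matching = max flow.
Augmenting path L1→R2 (+1); matched 1.
Augmenting path L2→R1 (+1); matched 2.
Augmenting path L3→R4 (+1); matched 3.
Augmenting path L4→R5 (+1); matched 4.
Augmenting path L5→R2→L1→R3 (+1); matched 5.
No augmenting path remains; maximum matching = 5.
König certificate: {L1, L2, L3, L4, R2} is a vertex cover of size 5 (every listed pair touches it), so no matching can be larger.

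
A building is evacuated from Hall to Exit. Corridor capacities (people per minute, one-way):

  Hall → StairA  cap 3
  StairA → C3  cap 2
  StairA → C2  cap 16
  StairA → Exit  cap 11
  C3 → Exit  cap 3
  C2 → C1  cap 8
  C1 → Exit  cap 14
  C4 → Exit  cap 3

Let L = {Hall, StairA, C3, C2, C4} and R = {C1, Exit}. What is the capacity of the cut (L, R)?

25

Edges leaving {Hall, StairA, C3, C2, C4}: StairA→Exit (11), C3→Exit (3), C2→C1 (8), C4→Exit (3).
Cut capacity = 11 + 3 + 8 + 3 = 25.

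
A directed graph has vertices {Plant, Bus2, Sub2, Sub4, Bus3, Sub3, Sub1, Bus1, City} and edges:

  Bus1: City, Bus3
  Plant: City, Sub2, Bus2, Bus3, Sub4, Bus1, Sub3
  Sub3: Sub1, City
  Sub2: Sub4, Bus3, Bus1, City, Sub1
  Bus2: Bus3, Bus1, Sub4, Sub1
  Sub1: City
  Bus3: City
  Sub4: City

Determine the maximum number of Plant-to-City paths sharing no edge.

Assign every edge capacity 1; by Menger, the answer equals the max flow.
Path Plant→City (+1); total 1.
Path Plant→Sub2→City (+1); total 2.
Path Plant→Sub4→City (+1); total 3.
Path Plant→Bus3→City (+1); total 4.
Path Plant→Sub3→City (+1); total 5.
Path Plant→Bus1→City (+1); total 6.
Path Plant→Bus2→Sub1→City (+1); total 7.
No residual Plant→City path; max flow = 7.
Certifying cut of size 7: {Plant→Bus1, Plant→Bus2, Plant→Bus3, Plant→City, Plant→Sub2, Plant→Sub3, Plant→Sub4}.

7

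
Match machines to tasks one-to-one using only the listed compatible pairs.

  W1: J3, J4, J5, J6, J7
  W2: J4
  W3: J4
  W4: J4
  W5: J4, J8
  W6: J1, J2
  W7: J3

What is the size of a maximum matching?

5

Unit-capacity flow: source→left, listed edges, right→sink; max matching = max flow.
Augmenting path W1→J3 (+1); matched 1.
Augmenting path W2→J4 (+1); matched 2.
Augmenting path W5→J8 (+1); matched 3.
Augmenting path W6→J1 (+1); matched 4.
Augmenting path W7→J3→W1→J5 (+1); matched 5.
No augmenting path remains; maximum matching = 5.
König certificate: {W1, W5, W6, W7, J4} is a vertex cover of size 5 (every listed pair touches it), so no matching can be larger.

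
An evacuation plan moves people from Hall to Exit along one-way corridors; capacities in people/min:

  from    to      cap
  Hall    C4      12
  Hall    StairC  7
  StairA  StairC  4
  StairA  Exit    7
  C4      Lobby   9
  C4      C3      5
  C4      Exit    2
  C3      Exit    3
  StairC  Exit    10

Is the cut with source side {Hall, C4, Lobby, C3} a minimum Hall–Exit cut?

Yes — it is a minimum cut (capacity 12).

Given cut capacity: 7 + 2 + 3 = 12.
Augment Hall→C4→Exit: bottleneck 2, flow now 2.
Augment Hall→StairC→Exit: bottleneck 7, flow now 9.
Augment Hall→C4→C3→Exit: bottleneck 3, flow now 12.
No augmenting path remains; maximum flow = 12.
Cut capacity 12 equals the max flow, so it is a minimum cut.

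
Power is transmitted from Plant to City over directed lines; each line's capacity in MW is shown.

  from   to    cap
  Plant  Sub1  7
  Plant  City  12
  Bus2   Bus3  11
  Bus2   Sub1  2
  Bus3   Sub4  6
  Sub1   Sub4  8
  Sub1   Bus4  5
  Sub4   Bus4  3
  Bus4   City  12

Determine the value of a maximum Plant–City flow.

19

Augment Plant→City: bottleneck 12, flow now 12.
Augment Plant→Sub1→Bus4→City: bottleneck 5, flow now 17.
Augment Plant→Sub1→Sub4→Bus4→City: bottleneck 2, flow now 19.
No augmenting path remains; maximum flow = 19.
In the residual graph, reachable from Plant: {Plant}.
Min-cut edges: Plant→Sub1 (7), Plant→City (12); capacity 7 + 12 = 19.
This cut is saturated, so no flow can exceed 19.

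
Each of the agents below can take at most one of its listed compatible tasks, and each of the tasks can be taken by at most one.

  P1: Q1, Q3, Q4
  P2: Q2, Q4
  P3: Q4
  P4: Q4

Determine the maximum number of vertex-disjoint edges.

3

Unit-capacity flow: source→left, listed edges, right→sink; max matching = max flow.
Augmenting path P1→Q1 (+1); matched 1.
Augmenting path P2→Q2 (+1); matched 2.
Augmenting path P3→Q4 (+1); matched 3.
No augmenting path remains; maximum matching = 3.
König certificate: {P1, P2, Q4} is a vertex cover of size 3 (every listed pair touches it), so no matching can be larger.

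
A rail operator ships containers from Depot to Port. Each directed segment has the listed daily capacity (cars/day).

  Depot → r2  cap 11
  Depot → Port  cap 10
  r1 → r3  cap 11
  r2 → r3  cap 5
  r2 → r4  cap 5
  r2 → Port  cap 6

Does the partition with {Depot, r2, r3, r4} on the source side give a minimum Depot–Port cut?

Yes — it is a minimum cut (capacity 16).

Given cut capacity: 10 + 6 = 16.
Augment Depot→Port: bottleneck 10, flow now 10.
Augment Depot→r2→Port: bottleneck 6, flow now 16.
No augmenting path remains; maximum flow = 16.
Cut capacity 16 equals the max flow, so it is a minimum cut.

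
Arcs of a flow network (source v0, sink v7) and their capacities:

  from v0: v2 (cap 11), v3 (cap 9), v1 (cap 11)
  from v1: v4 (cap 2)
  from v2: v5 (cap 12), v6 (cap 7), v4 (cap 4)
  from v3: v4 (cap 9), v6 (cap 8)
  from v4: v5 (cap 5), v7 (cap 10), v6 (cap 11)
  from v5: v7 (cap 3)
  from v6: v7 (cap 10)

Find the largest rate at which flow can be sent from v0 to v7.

Augment v0→v1→v4→v7: bottleneck 2, flow now 2.
Augment v0→v2→v4→v7: bottleneck 4, flow now 6.
Augment v0→v2→v5→v7: bottleneck 3, flow now 9.
Augment v0→v2→v6→v7: bottleneck 4, flow now 13.
Augment v0→v3→v4→v7: bottleneck 4, flow now 17.
Augment v0→v3→v6→v7: bottleneck 5, flow now 22.
No augmenting path remains; maximum flow = 22.
In the residual graph, reachable from v0: {v0, v1}.
Min-cut edges: v0→v2 (11), v0→v3 (9), v1→v4 (2); capacity 11 + 9 + 2 = 22.
This cut is saturated, so no flow can exceed 22.

22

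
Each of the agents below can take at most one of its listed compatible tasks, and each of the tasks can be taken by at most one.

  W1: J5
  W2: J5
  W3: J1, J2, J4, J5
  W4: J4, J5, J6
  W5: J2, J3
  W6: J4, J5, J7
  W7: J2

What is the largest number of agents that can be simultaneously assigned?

6

Unit-capacity flow: source→left, listed edges, right→sink; max matching = max flow.
Augmenting path W1→J5 (+1); matched 1.
Augmenting path W3→J1 (+1); matched 2.
Augmenting path W4→J4 (+1); matched 3.
Augmenting path W5→J2 (+1); matched 4.
Augmenting path W6→J7 (+1); matched 5.
Augmenting path W7→J2→W5→J3 (+1); matched 6.
No augmenting path remains; maximum matching = 6.
König certificate: {W3, W4, W5, W6, W7, J5} is a vertex cover of size 6 (every listed pair touches it), so no matching can be larger.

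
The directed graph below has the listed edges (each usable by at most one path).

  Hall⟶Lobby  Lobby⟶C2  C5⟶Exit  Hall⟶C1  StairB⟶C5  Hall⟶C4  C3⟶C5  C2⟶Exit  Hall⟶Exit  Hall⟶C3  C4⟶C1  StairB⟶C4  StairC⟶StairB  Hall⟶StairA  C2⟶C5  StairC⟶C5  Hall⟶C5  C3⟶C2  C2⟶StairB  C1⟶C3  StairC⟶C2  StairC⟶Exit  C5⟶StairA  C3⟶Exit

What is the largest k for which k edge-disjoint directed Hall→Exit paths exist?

Assign every edge capacity 1; by Menger, the answer equals the max flow.
Path Hall→Exit (+1); total 1.
Path Hall→C3→Exit (+1); total 2.
Path Hall→C5→Exit (+1); total 3.
Path Hall→Lobby→C2→Exit (+1); total 4.
No residual Hall→Exit path; max flow = 4.
Certifying cut of size 4: {C2→Exit, C3→Exit, C5→Exit, Hall→Exit}.

4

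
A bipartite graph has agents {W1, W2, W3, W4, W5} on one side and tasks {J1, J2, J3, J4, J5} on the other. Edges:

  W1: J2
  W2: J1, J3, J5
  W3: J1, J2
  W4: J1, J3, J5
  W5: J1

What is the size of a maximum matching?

Unit-capacity flow: source→left, listed edges, right→sink; max matching = max flow.
Augmenting path W1→J2 (+1); matched 1.
Augmenting path W2→J1 (+1); matched 2.
Augmenting path W4→J3 (+1); matched 3.
Augmenting path W3→J1→W2→J5 (+1); matched 4.
No augmenting path remains; maximum matching = 4.
König certificate: {W2, W4, J1, J2} is a vertex cover of size 4 (every listed pair touches it), so no matching can be larger.

4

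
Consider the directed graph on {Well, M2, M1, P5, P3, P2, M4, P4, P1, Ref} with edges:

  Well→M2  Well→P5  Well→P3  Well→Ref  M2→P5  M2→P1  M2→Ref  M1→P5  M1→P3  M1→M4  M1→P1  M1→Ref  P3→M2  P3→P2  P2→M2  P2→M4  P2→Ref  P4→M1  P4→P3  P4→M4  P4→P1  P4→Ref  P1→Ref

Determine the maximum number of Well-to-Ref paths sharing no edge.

3

Assign every edge capacity 1; by Menger, the answer equals the max flow.
Path Well→Ref (+1); total 1.
Path Well→M2→Ref (+1); total 2.
Path Well→P3→P2→Ref (+1); total 3.
No residual Well→Ref path; max flow = 3.
Certifying cut of size 3: {Well→M2, Well→P3, Well→Ref}.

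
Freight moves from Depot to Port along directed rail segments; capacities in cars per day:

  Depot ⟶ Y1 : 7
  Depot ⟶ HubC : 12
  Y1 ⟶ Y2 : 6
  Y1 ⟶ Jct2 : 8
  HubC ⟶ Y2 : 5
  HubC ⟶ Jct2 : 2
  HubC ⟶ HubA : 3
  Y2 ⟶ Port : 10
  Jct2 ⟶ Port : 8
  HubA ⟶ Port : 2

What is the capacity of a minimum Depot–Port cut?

Augment Depot→Y1→Y2→Port: bottleneck 6, flow now 6.
Augment Depot→Y1→Jct2→Port: bottleneck 1, flow now 7.
Augment Depot→HubC→Y2→Port: bottleneck 4, flow now 11.
Augment Depot→HubC→Jct2→Port: bottleneck 2, flow now 13.
Augment Depot→HubC→HubA→Port: bottleneck 2, flow now 15.
Augment Depot→HubC→Y2→Y1→Jct2→Port: bottleneck 1, flow now 16. (uses reverse residual edge)
No augmenting path remains; maximum flow = 16.
By max-flow min-cut, the minimum cut capacity equals the max flow.
In the residual graph, reachable from Depot: {Depot, HubC, HubA}.
Min-cut edges: Depot→Y1 (7), HubC→Y2 (5), HubC→Jct2 (2), HubA→Port (2); capacity 7 + 5 + 2 + 2 = 16.

16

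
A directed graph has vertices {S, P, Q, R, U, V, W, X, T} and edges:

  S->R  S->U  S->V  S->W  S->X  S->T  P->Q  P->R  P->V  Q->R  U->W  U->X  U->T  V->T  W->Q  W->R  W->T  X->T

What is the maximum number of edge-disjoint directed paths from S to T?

5

Assign every edge capacity 1; by Menger, the answer equals the max flow.
Path S→T (+1); total 1.
Path S→U→T (+1); total 2.
Path S→V→T (+1); total 3.
Path S→W→T (+1); total 4.
Path S→X→T (+1); total 5.
No residual S→T path; max flow = 5.
Certifying cut of size 5: {S→T, S→U, S→V, S→W, S→X}.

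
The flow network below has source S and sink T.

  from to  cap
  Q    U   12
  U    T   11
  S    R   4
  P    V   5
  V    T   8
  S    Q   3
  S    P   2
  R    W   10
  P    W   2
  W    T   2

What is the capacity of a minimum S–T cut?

7

Augment S→P→V→T: bottleneck 2, flow now 2.
Augment S→Q→U→T: bottleneck 3, flow now 5.
Augment S→R→W→T: bottleneck 2, flow now 7.
No augmenting path remains; maximum flow = 7.
By max-flow min-cut, the minimum cut capacity equals the max flow.
In the residual graph, reachable from S: {S, R, W}.
Min-cut edges: S→P (2), S→Q (3), W→T (2); capacity 2 + 3 + 2 = 7.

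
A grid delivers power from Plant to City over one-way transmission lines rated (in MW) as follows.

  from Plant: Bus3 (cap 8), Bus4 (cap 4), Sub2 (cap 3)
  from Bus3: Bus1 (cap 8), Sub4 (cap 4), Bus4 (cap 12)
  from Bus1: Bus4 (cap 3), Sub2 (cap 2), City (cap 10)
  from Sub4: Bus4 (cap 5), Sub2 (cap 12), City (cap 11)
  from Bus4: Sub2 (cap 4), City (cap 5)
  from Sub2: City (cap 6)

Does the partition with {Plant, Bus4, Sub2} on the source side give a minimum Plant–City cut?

No — its capacity is 19, but the minimum cut has capacity 15.

Given cut capacity: 8 + 5 + 6 = 19.
Augment Plant→Bus4→City: bottleneck 4, flow now 4.
Augment Plant→Sub2→City: bottleneck 3, flow now 7.
Augment Plant→Bus3→Bus1→City: bottleneck 8, flow now 15.
No augmenting path remains; maximum flow = 15.
In the residual graph, reachable from Plant: {Plant}.
Min-cut edges: Plant→Bus3 (8), Plant→Bus4 (4), Plant→Sub2 (3); capacity 8 + 4 + 3 = 15.
Cut capacity 19 exceeds the max flow 15, so it is not minimum.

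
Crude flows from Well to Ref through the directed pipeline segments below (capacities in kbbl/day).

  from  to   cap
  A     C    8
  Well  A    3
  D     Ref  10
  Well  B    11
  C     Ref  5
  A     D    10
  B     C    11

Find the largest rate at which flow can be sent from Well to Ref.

Augment Well→A→C→Ref: bottleneck 3, flow now 3.
Augment Well→B→C→Ref: bottleneck 2, flow now 5.
Augment Well→B→C→A→D→Ref: bottleneck 3, flow now 8. (uses reverse residual edge)
No augmenting path remains; maximum flow = 8.
In the residual graph, reachable from Well: {Well, B, C}.
Min-cut edges: Well→A (3), C→Ref (5); capacity 3 + 5 = 8.
This cut is saturated, so no flow can exceed 8.

8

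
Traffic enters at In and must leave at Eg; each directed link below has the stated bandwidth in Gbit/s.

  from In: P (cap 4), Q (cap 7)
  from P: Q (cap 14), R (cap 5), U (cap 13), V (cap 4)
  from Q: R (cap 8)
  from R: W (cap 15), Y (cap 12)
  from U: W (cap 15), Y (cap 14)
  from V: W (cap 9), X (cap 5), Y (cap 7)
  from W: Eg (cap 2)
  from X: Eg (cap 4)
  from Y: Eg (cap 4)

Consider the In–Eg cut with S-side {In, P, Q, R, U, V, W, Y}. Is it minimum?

Given cut capacity: 5 + 2 + 4 = 11.
Augment In→P→R→W→Eg: bottleneck 2, flow now 2.
Augment In→P→R→Y→Eg: bottleneck 2, flow now 4.
Augment In→Q→R→Y→Eg: bottleneck 2, flow now 6.
Augment In→Q→R→P→V→X→Eg: bottleneck 4, flow now 10. (uses reverse residual edge)
No augmenting path remains; maximum flow = 10.
In the residual graph, reachable from In: {In, Q, R, W, Y}.
Min-cut edges: In→P (4), W→Eg (2), Y→Eg (4); capacity 4 + 2 + 4 = 10.
Cut capacity 11 exceeds the max flow 10, so it is not minimum.

No — its capacity is 11, but the minimum cut has capacity 10.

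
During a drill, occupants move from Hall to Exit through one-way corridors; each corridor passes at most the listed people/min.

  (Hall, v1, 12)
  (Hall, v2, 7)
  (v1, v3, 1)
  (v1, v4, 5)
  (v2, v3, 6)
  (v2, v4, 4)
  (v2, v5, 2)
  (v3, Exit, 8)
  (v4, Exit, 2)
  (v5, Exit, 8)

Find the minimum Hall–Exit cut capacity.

Augment Hall→v1→v3→Exit: bottleneck 1, flow now 1.
Augment Hall→v1→v4→Exit: bottleneck 2, flow now 3.
Augment Hall→v2→v3→Exit: bottleneck 6, flow now 9.
Augment Hall→v2→v5→Exit: bottleneck 1, flow now 10.
No augmenting path remains; maximum flow = 10.
By max-flow min-cut, the minimum cut capacity equals the max flow.
In the residual graph, reachable from Hall: {Hall, v1, v4}.
Min-cut edges: Hall→v2 (7), v1→v3 (1), v4→Exit (2); capacity 7 + 1 + 2 = 10.

10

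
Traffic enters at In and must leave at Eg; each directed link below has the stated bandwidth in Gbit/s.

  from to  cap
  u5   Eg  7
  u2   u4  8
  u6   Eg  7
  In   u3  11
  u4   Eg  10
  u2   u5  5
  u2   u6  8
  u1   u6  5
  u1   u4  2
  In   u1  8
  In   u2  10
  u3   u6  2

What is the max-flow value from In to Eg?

19

Augment In→u1→u4→Eg: bottleneck 2, flow now 2.
Augment In→u1→u6→Eg: bottleneck 5, flow now 7.
Augment In→u2→u4→Eg: bottleneck 8, flow now 15.
Augment In→u2→u5→Eg: bottleneck 2, flow now 17.
Augment In→u3→u6→Eg: bottleneck 2, flow now 19.
No augmenting path remains; maximum flow = 19.
In the residual graph, reachable from In: {In, u1, u3}.
Min-cut edges: In→u2 (10), u1→u4 (2), u1→u6 (5), u3→u6 (2); capacity 10 + 2 + 5 + 2 = 19.
This cut is saturated, so no flow can exceed 19.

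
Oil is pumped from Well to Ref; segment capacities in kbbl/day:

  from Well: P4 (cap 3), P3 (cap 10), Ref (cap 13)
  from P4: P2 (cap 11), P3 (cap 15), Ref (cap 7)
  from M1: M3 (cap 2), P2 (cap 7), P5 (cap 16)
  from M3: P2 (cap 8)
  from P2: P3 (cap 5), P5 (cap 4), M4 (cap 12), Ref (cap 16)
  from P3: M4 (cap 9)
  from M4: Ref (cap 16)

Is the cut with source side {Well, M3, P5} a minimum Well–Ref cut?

No — its capacity is 34, but the minimum cut has capacity 25.

Given cut capacity: 3 + 10 + 13 + 8 = 34.
Augment Well→Ref: bottleneck 13, flow now 13.
Augment Well→P4→Ref: bottleneck 3, flow now 16.
Augment Well→P3→M4→Ref: bottleneck 9, flow now 25.
No augmenting path remains; maximum flow = 25.
In the residual graph, reachable from Well: {Well, P3}.
Min-cut edges: Well→P4 (3), Well→Ref (13), P3→M4 (9); capacity 3 + 13 + 9 = 25.
Cut capacity 34 exceeds the max flow 25, so it is not minimum.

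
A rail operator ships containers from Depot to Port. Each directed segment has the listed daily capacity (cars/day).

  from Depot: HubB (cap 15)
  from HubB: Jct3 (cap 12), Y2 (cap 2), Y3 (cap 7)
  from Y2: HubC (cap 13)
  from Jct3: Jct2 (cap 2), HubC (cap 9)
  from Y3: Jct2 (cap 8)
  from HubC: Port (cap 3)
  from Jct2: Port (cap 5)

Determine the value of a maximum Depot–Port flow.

Augment Depot→HubB→Y2→HubC→Port: bottleneck 2, flow now 2.
Augment Depot→HubB→Jct3→HubC→Port: bottleneck 1, flow now 3.
Augment Depot→HubB→Jct3→Jct2→Port: bottleneck 2, flow now 5.
Augment Depot→HubB→Y3→Jct2→Port: bottleneck 3, flow now 8.
No augmenting path remains; maximum flow = 8.
In the residual graph, reachable from Depot: {Depot, HubB, Y2, Jct3, Y3, HubC, Jct2}.
Min-cut edges: HubC→Port (3), Jct2→Port (5); capacity 3 + 5 = 8.
This cut is saturated, so no flow can exceed 8.

8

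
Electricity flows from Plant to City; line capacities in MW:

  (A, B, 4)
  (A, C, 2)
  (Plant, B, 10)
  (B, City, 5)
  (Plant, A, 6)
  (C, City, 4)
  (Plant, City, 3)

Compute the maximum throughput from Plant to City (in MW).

Augment Plant→City: bottleneck 3, flow now 3.
Augment Plant→B→City: bottleneck 5, flow now 8.
Augment Plant→A→C→City: bottleneck 2, flow now 10.
No augmenting path remains; maximum flow = 10.
In the residual graph, reachable from Plant: {Plant, A, B}.
Min-cut edges: Plant→City (3), A→C (2), B→City (5); capacity 3 + 2 + 5 = 10.
This cut is saturated, so no flow can exceed 10.

10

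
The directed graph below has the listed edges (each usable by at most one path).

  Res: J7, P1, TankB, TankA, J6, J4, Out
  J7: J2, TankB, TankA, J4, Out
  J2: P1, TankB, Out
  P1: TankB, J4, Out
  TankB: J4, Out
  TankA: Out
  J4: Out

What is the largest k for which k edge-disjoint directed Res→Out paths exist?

Assign every edge capacity 1; by Menger, the answer equals the max flow.
Path Res→Out (+1); total 1.
Path Res→J7→Out (+1); total 2.
Path Res→P1→Out (+1); total 3.
Path Res→TankB→Out (+1); total 4.
Path Res→TankA→Out (+1); total 5.
Path Res→J4→Out (+1); total 6.
No residual Res→Out path; max flow = 6.
Certifying cut of size 6: {Res→J4, Res→J7, Res→Out, Res→P1, Res→TankA, Res→TankB}.

6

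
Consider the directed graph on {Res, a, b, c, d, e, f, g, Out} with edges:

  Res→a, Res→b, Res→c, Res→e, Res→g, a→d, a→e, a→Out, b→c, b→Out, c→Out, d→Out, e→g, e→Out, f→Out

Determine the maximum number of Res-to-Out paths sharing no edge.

Assign every edge capacity 1; by Menger, the answer equals the max flow.
Path Res→a→Out (+1); total 1.
Path Res→b→Out (+1); total 2.
Path Res→c→Out (+1); total 3.
Path Res→e→Out (+1); total 4.
No residual Res→Out path; max flow = 4.
Certifying cut of size 4: {Res→a, Res→b, Res→c, Res→e}.

4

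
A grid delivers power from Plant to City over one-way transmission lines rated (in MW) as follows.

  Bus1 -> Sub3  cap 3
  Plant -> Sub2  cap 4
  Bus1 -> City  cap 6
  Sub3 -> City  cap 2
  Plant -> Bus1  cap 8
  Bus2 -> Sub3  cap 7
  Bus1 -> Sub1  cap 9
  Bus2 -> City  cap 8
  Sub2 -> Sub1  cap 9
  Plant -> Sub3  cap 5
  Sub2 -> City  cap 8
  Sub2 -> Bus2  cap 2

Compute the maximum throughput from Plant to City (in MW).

12

Augment Plant→Sub2→City: bottleneck 4, flow now 4.
Augment Plant→Bus1→City: bottleneck 6, flow now 10.
Augment Plant→Sub3→City: bottleneck 2, flow now 12.
No augmenting path remains; maximum flow = 12.
In the residual graph, reachable from Plant: {Plant, Bus1, Sub1, Sub3}.
Min-cut edges: Plant→Sub2 (4), Bus1→City (6), Sub3→City (2); capacity 4 + 6 + 2 = 12.
This cut is saturated, so no flow can exceed 12.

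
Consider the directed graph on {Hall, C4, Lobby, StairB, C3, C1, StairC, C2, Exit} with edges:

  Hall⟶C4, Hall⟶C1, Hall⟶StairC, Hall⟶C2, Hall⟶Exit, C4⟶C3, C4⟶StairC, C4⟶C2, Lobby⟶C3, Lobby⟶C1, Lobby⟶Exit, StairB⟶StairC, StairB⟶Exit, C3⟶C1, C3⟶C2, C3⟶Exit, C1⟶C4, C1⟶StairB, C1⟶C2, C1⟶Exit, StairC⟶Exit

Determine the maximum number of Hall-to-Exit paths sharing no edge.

Assign every edge capacity 1; by Menger, the answer equals the max flow.
Path Hall→Exit (+1); total 1.
Path Hall→C1→Exit (+1); total 2.
Path Hall→StairC→Exit (+1); total 3.
Path Hall→C4→C3→Exit (+1); total 4.
No residual Hall→Exit path; max flow = 4.
Certifying cut of size 4: {Hall→C1, Hall→C4, Hall→Exit, Hall→StairC}.

4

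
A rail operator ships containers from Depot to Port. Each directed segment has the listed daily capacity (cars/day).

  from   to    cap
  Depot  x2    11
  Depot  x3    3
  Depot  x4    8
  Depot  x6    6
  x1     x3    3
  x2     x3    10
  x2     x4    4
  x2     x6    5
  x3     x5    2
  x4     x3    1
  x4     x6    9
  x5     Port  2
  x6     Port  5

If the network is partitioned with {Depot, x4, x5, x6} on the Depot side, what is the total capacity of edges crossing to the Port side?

Edges leaving {Depot, x4, x5, x6}: Depot→x2 (11), Depot→x3 (3), x4→x3 (1), x5→Port (2), x6→Port (5).
Cut capacity = 11 + 3 + 1 + 2 + 5 = 22.

22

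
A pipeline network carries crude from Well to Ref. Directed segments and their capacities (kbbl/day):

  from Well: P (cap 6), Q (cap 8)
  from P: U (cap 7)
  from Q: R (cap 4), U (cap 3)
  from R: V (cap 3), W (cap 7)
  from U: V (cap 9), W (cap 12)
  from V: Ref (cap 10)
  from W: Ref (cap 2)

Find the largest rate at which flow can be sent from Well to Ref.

12

Augment Well→P→U→V→Ref: bottleneck 6, flow now 6.
Augment Well→Q→R→V→Ref: bottleneck 3, flow now 9.
Augment Well→Q→R→W→Ref: bottleneck 1, flow now 10.
Augment Well→Q→U→V→Ref: bottleneck 1, flow now 11.
Augment Well→Q→U→W→Ref: bottleneck 1, flow now 12.
No augmenting path remains; maximum flow = 12.
In the residual graph, reachable from Well: {Well, P, Q, R, U, V, W}.
Min-cut edges: V→Ref (10), W→Ref (2); capacity 10 + 2 = 12.
This cut is saturated, so no flow can exceed 12.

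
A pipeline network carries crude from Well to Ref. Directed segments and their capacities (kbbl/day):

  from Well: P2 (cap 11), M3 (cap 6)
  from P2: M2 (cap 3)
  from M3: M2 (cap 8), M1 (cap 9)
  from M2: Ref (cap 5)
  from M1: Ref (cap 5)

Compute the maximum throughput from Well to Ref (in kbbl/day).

9

Augment Well→P2→M2→Ref: bottleneck 3, flow now 3.
Augment Well→M3→M2→Ref: bottleneck 2, flow now 5.
Augment Well→M3→M1→Ref: bottleneck 4, flow now 9.
No augmenting path remains; maximum flow = 9.
In the residual graph, reachable from Well: {Well, P2}.
Min-cut edges: Well→M3 (6), P2→M2 (3); capacity 6 + 3 = 9.
This cut is saturated, so no flow can exceed 9.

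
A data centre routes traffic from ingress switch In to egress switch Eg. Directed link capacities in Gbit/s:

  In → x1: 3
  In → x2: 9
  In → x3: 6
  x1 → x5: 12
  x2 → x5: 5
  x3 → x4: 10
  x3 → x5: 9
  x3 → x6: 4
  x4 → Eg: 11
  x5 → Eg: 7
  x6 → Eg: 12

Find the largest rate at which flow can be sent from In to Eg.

13

Augment In→x1→x5→Eg: bottleneck 3, flow now 3.
Augment In→x2→x5→Eg: bottleneck 4, flow now 7.
Augment In→x3→x4→Eg: bottleneck 6, flow now 13.
No augmenting path remains; maximum flow = 13.
In the residual graph, reachable from In: {In, x1, x2, x5}.
Min-cut edges: In→x3 (6), x5→Eg (7); capacity 6 + 7 = 13.
This cut is saturated, so no flow can exceed 13.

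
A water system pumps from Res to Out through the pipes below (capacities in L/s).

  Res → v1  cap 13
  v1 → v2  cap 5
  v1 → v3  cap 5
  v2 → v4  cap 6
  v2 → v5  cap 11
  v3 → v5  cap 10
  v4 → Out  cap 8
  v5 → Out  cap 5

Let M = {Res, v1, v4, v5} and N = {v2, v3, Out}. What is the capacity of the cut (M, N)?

23

Edges leaving {Res, v1, v4, v5}: v1→v2 (5), v1→v3 (5), v4→Out (8), v5→Out (5).
Cut capacity = 5 + 5 + 8 + 5 = 23.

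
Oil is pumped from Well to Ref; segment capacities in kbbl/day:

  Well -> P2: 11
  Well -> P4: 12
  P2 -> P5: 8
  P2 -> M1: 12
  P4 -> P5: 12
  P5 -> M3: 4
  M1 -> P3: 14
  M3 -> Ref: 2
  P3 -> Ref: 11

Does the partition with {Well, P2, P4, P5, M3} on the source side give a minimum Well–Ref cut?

Given cut capacity: 12 + 2 = 14.
Augment Well→P2→P5→M3→Ref: bottleneck 2, flow now 2.
Augment Well→P2→M1→P3→Ref: bottleneck 9, flow now 11.
Augment Well→P4→P5→P2→M1→P3→Ref: bottleneck 2, flow now 13. (uses reverse residual edge)
No augmenting path remains; maximum flow = 13.
In the residual graph, reachable from Well: {Well, P4, P5, M3}.
Min-cut edges: Well→P2 (11), M3→Ref (2); capacity 11 + 2 = 13.
Cut capacity 14 exceeds the max flow 13, so it is not minimum.

No — its capacity is 14, but the minimum cut has capacity 13.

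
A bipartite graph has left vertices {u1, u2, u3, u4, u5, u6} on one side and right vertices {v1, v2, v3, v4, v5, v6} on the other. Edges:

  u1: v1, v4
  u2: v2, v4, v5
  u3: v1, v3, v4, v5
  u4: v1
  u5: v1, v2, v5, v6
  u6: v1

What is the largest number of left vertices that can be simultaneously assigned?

Unit-capacity flow: source→left, listed edges, right→sink; max matching = max flow.
Augmenting path u1→v1 (+1); matched 1.
Augmenting path u2→v2 (+1); matched 2.
Augmenting path u3→v3 (+1); matched 3.
Augmenting path u5→v5 (+1); matched 4.
Augmenting path u4→v1→u1→v4 (+1); matched 5.
No augmenting path remains; maximum matching = 5.
König certificate: {u1, u2, u3, u5, v1} is a vertex cover of size 5 (every listed pair touches it), so no matching can be larger.

5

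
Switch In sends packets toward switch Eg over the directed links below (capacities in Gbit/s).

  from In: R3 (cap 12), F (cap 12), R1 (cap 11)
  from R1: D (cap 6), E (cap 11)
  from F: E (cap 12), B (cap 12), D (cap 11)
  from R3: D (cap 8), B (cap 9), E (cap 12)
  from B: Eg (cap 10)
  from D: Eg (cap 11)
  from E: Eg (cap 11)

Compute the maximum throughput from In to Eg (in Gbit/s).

32

Augment In→R1→D→Eg: bottleneck 6, flow now 6.
Augment In→R1→E→Eg: bottleneck 5, flow now 11.
Augment In→F→B→Eg: bottleneck 10, flow now 21.
Augment In→F→D→Eg: bottleneck 2, flow now 23.
Augment In→R3→D→Eg: bottleneck 3, flow now 26.
Augment In→R3→E→Eg: bottleneck 6, flow now 32.
No augmenting path remains; maximum flow = 32.
In the residual graph, reachable from In: {In, R1, F, R3, B, D, E}.
Min-cut edges: B→Eg (10), D→Eg (11), E→Eg (11); capacity 10 + 11 + 11 = 32.
This cut is saturated, so no flow can exceed 32.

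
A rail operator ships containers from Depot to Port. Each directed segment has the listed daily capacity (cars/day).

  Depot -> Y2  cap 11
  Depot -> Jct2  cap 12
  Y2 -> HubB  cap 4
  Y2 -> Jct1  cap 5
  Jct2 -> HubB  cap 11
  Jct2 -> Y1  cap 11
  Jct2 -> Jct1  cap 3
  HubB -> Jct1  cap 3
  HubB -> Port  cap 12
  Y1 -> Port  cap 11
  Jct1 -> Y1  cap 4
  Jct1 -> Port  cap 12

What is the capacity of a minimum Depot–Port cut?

Augment Depot→Y2→HubB→Port: bottleneck 4, flow now 4.
Augment Depot→Y2→Jct1→Port: bottleneck 5, flow now 9.
Augment Depot→Jct2→HubB→Port: bottleneck 8, flow now 17.
Augment Depot→Jct2→Y1→Port: bottleneck 4, flow now 21.
No augmenting path remains; maximum flow = 21.
By max-flow min-cut, the minimum cut capacity equals the max flow.
In the residual graph, reachable from Depot: {Depot, Y2}.
Min-cut edges: Depot→Jct2 (12), Y2→HubB (4), Y2→Jct1 (5); capacity 12 + 4 + 5 = 21.

21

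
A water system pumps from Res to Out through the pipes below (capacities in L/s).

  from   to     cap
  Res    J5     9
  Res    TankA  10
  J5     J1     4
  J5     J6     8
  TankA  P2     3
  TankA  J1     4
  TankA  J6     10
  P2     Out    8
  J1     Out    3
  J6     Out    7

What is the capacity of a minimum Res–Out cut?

13

Augment Res→J5→J1→Out: bottleneck 3, flow now 3.
Augment Res→J5→J6→Out: bottleneck 6, flow now 9.
Augment Res→TankA→P2→Out: bottleneck 3, flow now 12.
Augment Res→TankA→J6→Out: bottleneck 1, flow now 13.
No augmenting path remains; maximum flow = 13.
By max-flow min-cut, the minimum cut capacity equals the max flow.
In the residual graph, reachable from Res: {Res, J5, TankA, J1, J6}.
Min-cut edges: TankA→P2 (3), J1→Out (3), J6→Out (7); capacity 3 + 3 + 7 = 13.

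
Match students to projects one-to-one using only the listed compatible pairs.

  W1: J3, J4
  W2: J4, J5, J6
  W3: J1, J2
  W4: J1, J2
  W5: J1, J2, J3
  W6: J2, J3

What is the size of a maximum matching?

Unit-capacity flow: source→left, listed edges, right→sink; max matching = max flow.
Augmenting path W1→J3 (+1); matched 1.
Augmenting path W2→J4 (+1); matched 2.
Augmenting path W3→J1 (+1); matched 3.
Augmenting path W4→J2 (+1); matched 4.
Augmenting path W5→J3→W1→J4→W2→J5 (+1); matched 5.
No augmenting path remains; maximum matching = 5.
König certificate: {W1, W2, J1, J2, J3} is a vertex cover of size 5 (every listed pair touches it), so no matching can be larger.

5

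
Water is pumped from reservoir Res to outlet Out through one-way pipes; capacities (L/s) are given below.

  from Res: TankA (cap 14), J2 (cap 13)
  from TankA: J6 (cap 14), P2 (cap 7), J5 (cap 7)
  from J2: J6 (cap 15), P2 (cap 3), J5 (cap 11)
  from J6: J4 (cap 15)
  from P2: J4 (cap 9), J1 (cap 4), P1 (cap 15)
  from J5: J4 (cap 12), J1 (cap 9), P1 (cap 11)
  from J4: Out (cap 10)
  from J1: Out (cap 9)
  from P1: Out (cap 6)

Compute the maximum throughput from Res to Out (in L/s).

Augment Res→TankA→J6→J4→Out: bottleneck 10, flow now 10.
Augment Res→TankA→P2→J1→Out: bottleneck 4, flow now 14.
Augment Res→J2→P2→P1→Out: bottleneck 3, flow now 17.
Augment Res→J2→J5→J1→Out: bottleneck 5, flow now 22.
Augment Res→J2→J5→P1→Out: bottleneck 3, flow now 25.
No augmenting path remains; maximum flow = 25.
In the residual graph, reachable from Res: {Res, TankA, J2, J6, P2, J5, J4, J1, P1}.
Min-cut edges: J4→Out (10), J1→Out (9), P1→Out (6); capacity 10 + 9 + 6 = 25.
This cut is saturated, so no flow can exceed 25.

25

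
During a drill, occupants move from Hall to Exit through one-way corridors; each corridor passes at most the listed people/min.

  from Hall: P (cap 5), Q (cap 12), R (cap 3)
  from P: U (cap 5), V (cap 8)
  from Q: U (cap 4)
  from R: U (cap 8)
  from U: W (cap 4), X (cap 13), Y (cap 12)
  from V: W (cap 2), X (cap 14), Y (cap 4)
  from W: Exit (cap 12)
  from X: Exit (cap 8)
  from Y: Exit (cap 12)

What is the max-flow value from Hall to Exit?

12

Augment Hall→P→U→W→Exit: bottleneck 4, flow now 4.
Augment Hall→P→U→X→Exit: bottleneck 1, flow now 5.
Augment Hall→Q→U→X→Exit: bottleneck 4, flow now 9.
Augment Hall→R→U→X→Exit: bottleneck 3, flow now 12.
No augmenting path remains; maximum flow = 12.
In the residual graph, reachable from Hall: {Hall, Q}.
Min-cut edges: Hall→P (5), Hall→R (3), Q→U (4); capacity 5 + 3 + 4 = 12.
This cut is saturated, so no flow can exceed 12.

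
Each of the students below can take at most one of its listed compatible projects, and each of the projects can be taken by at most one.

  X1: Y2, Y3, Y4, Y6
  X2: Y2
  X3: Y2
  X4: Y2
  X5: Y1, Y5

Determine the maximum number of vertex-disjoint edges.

Unit-capacity flow: source→left, listed edges, right→sink; max matching = max flow.
Augmenting path X1→Y2 (+1); matched 1.
Augmenting path X5→Y1 (+1); matched 2.
Augmenting path X2→Y2→X1→Y3 (+1); matched 3.
No augmenting path remains; maximum matching = 3.
König certificate: {X1, X5, Y2} is a vertex cover of size 3 (every listed pair touches it), so no matching can be larger.

3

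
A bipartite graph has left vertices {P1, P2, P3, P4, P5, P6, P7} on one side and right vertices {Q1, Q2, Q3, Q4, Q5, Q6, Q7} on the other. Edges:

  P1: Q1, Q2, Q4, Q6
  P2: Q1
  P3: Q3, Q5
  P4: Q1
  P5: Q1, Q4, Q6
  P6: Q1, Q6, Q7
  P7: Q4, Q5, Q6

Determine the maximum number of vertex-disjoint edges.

Unit-capacity flow: source→left, listed edges, right→sink; max matching = max flow.
Augmenting path P1→Q1 (+1); matched 1.
Augmenting path P3→Q3 (+1); matched 2.
Augmenting path P5→Q4 (+1); matched 3.
Augmenting path P6→Q6 (+1); matched 4.
Augmenting path P7→Q5 (+1); matched 5.
Augmenting path P2→Q1→P1→Q2 (+1); matched 6.
No augmenting path remains; maximum matching = 6.
König certificate: {P1, P3, P5, P6, P7, Q1} is a vertex cover of size 6 (every listed pair touches it), so no matching can be larger.

6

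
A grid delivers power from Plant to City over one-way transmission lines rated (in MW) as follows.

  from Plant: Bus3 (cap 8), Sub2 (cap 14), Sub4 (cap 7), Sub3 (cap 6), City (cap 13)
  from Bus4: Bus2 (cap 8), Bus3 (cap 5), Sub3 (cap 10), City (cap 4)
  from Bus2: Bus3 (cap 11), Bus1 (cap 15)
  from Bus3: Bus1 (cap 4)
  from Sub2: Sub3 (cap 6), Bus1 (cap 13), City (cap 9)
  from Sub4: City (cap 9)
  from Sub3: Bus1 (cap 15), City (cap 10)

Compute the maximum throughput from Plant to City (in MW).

Augment Plant→City: bottleneck 13, flow now 13.
Augment Plant→Sub2→City: bottleneck 9, flow now 22.
Augment Plant→Sub4→City: bottleneck 7, flow now 29.
Augment Plant→Sub3→City: bottleneck 6, flow now 35.
Augment Plant→Sub2→Sub3→City: bottleneck 4, flow now 39.
No augmenting path remains; maximum flow = 39.
In the residual graph, reachable from Plant: {Plant, Bus3, Sub2, Sub3, Bus1}.
Min-cut edges: Plant→Sub4 (7), Plant→City (13), Sub2→City (9), Sub3→City (10); capacity 7 + 13 + 9 + 10 = 39.
This cut is saturated, so no flow can exceed 39.

39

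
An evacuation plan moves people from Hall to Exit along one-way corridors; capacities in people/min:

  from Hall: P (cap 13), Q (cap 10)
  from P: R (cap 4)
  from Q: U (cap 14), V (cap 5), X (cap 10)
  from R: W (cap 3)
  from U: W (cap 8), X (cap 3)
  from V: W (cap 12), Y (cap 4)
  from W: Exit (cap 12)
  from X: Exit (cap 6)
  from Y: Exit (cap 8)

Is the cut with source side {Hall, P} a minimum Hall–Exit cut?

No — its capacity is 14, but the minimum cut has capacity 13.

Given cut capacity: 10 + 4 = 14.
Augment Hall→Q→X→Exit: bottleneck 6, flow now 6.
Augment Hall→P→R→W→Exit: bottleneck 3, flow now 9.
Augment Hall→Q→U→W→Exit: bottleneck 4, flow now 13.
No augmenting path remains; maximum flow = 13.
In the residual graph, reachable from Hall: {Hall, P, R}.
Min-cut edges: Hall→Q (10), R→W (3); capacity 10 + 3 = 13.
Cut capacity 14 exceeds the max flow 13, so it is not minimum.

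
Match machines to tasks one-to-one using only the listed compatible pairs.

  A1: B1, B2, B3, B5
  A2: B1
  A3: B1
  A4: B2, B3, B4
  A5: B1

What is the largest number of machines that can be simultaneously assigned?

Unit-capacity flow: source→left, listed edges, right→sink; max matching = max flow.
Augmenting path A1→B1 (+1); matched 1.
Augmenting path A4→B2 (+1); matched 2.
Augmenting path A2→B1→A1→B3 (+1); matched 3.
No augmenting path remains; maximum matching = 3.
König certificate: {A1, A4, B1} is a vertex cover of size 3 (every listed pair touches it), so no matching can be larger.

3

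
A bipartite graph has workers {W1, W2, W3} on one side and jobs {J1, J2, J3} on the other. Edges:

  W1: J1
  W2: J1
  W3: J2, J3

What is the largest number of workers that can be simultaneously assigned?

2

Unit-capacity flow: source→left, listed edges, right→sink; max matching = max flow.
Augmenting path W1→J1 (+1); matched 1.
Augmenting path W3→J2 (+1); matched 2.
No augmenting path remains; maximum matching = 2.
König certificate: {W3, J1} is a vertex cover of size 2 (every listed pair touches it), so no matching can be larger.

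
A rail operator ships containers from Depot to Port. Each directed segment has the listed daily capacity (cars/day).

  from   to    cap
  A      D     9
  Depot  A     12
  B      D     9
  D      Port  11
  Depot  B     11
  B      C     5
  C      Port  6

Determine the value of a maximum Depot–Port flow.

16

Augment Depot→A→D→Port: bottleneck 9, flow now 9.
Augment Depot→B→C→Port: bottleneck 5, flow now 14.
Augment Depot→B→D→Port: bottleneck 2, flow now 16.
No augmenting path remains; maximum flow = 16.
In the residual graph, reachable from Depot: {Depot, A, B, D}.
Min-cut edges: B→C (5), D→Port (11); capacity 5 + 11 = 16.
This cut is saturated, so no flow can exceed 16.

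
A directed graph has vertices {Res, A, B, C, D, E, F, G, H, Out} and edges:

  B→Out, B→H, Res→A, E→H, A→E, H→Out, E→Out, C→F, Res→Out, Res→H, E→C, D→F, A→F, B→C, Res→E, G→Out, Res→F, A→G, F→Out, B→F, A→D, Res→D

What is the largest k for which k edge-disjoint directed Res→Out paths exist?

5

Assign every edge capacity 1; by Menger, the answer equals the max flow.
Path Res→Out (+1); total 1.
Path Res→E→Out (+1); total 2.
Path Res→F→Out (+1); total 3.
Path Res→H→Out (+1); total 4.
Path Res→A→G→Out (+1); total 5.
No residual Res→Out path; max flow = 5.
Certifying cut of size 5: {F→Out, Res→A, Res→E, Res→H, Res→Out}.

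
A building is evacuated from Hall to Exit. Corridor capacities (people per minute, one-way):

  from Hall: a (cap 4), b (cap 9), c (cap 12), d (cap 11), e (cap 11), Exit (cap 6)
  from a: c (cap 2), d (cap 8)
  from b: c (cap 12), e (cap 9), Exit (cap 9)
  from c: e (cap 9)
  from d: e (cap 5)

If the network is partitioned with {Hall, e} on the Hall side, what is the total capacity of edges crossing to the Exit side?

42

Edges leaving {Hall, e}: Hall→a (4), Hall→b (9), Hall→c (12), Hall→d (11), Hall→Exit (6).
Cut capacity = 4 + 9 + 12 + 11 + 6 = 42.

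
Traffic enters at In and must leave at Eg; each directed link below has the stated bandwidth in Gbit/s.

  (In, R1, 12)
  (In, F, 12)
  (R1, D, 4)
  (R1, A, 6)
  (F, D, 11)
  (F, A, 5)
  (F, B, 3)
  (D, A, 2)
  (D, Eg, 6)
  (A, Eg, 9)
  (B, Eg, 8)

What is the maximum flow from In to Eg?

18

Augment In→R1→D→Eg: bottleneck 4, flow now 4.
Augment In→R1→A→Eg: bottleneck 6, flow now 10.
Augment In→F→D→Eg: bottleneck 2, flow now 12.
Augment In→F→A→Eg: bottleneck 3, flow now 15.
Augment In→F→B→Eg: bottleneck 3, flow now 18.
No augmenting path remains; maximum flow = 18.
In the residual graph, reachable from In: {In, R1, F, D, A}.
Min-cut edges: F→B (3), D→Eg (6), A→Eg (9); capacity 3 + 6 + 9 = 18.
This cut is saturated, so no flow can exceed 18.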